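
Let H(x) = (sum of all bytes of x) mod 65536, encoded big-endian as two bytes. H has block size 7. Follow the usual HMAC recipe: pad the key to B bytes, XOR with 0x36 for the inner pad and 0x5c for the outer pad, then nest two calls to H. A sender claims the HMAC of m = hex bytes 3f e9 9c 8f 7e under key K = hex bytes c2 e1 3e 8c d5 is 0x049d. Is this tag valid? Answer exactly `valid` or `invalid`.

invalid

Key hex bytes c2 e1 3e 8c d5 is 5 bytes ≤ B = 7; zero-pad to 7 bytes: K' = c2 e1 3e 8c d5 00 00.
K' ⊕ ipad = f4 d7 08 ba e3 36 36; K' ⊕ opad = 9e bd 62 d0 89 5c 5c.
Inner hash: sum = 244+215+8+186+227+54+54+63+233+156+143+126 = 1709 → 06 ad.
Outer hash (recomputed tag): sum = 158+189+98+208+137+92+92+6+173 = 1153 → 04 81.
Recomputed tag = 0481; claimed = 049d → mismatch.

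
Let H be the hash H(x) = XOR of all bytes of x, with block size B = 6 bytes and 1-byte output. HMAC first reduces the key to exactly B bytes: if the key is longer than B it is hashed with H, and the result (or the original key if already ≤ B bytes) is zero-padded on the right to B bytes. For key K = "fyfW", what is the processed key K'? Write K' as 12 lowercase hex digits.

667966570000

Key "fyfW" = 66 79 66 57 is 4 bytes ≤ B = 6; zero-pad to 6 bytes: K' = 66 79 66 57 00 00.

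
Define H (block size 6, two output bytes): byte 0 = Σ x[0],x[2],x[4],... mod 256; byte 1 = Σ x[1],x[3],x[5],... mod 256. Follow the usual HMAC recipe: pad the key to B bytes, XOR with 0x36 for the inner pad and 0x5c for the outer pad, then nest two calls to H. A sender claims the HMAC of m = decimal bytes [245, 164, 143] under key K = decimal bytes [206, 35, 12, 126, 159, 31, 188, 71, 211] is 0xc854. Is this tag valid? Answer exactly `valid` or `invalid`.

invalid

Key decimal bytes [206, 35, 12, 126, 159, 31, 188, 71, 211] = ce 23 0c 7e 9f 1f bc 47 d3 is 9 bytes > B = 6, so hash it first: H(key) = 08 07, then zero-pad to 6 bytes: K' = 08 07 00 00 00 00.
K' ⊕ ipad = 3e 31 36 36 36 36; K' ⊕ opad = 54 5b 5c 5c 5c 5c.
Inner hash: even-index sum = 558 mod 256 = 46; odd-index sum = 321 mod 256 = 65 → 2e 41.
Outer hash (recomputed tag): even-index sum = 314 mod 256 = 58; odd-index sum = 340 mod 256 = 84 → 3a 54.
Recomputed tag = 3a54; claimed = c854 → mismatch.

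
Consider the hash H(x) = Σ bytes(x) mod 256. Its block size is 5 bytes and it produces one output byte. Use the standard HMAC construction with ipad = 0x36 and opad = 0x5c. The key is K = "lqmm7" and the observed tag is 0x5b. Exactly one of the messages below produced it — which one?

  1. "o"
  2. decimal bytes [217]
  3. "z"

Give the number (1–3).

Key "lqmm7" = 6c 71 6d 6d 37 is exactly B = 5 bytes: K' = 6c 71 6d 6d 37.
K' ⊕ ipad = 5a 47 5b 5b 01; K' ⊕ opad = 30 2d 31 31 6b.
m1: inner = H(5a 47 5b 5b 01 6f) = c7; tag = H(30 2d 31 31 6b c7) = f1
m2: inner = H(5a 47 5b 5b 01 d9) = 31; tag = H(30 2d 31 31 6b 31) = 5b ← matches
m3: inner = H(5a 47 5b 5b 01 7a) = d2; tag = H(30 2d 31 31 6b d2) = fc

2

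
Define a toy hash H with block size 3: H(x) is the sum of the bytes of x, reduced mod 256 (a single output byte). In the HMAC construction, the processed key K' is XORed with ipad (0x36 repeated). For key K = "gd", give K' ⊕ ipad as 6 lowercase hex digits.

515236

Key "gd" = 67 64 is 2 bytes ≤ B = 3; zero-pad to 3 bytes: K' = 67 64 00.
XOR each byte with 0x36: 67⊕36=51, 64⊕36=52, 00⊕36=36.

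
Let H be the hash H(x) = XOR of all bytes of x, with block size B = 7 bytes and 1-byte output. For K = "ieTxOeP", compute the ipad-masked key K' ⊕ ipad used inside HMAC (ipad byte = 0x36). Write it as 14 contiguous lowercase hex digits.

5f53624e795366

Key "ieTxOeP" = 69 65 54 78 4f 65 50 is exactly B = 7 bytes: K' = 69 65 54 78 4f 65 50.
XOR each byte with 0x36: 69⊕36=5f, 65⊕36=53, 54⊕36=62, 78⊕36=4e, 4f⊕36=79, 65⊕36=53, 50⊕36=66.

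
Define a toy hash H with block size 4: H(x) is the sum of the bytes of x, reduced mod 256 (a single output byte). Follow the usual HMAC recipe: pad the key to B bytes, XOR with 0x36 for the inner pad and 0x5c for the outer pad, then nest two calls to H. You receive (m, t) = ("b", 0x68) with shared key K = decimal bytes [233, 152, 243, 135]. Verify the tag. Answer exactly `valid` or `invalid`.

Key decimal bytes [233, 152, 243, 135] = e9 98 f3 87 is exactly B = 4 bytes: K' = e9 98 f3 87.
K' ⊕ ipad = df ae c5 b1; K' ⊕ opad = b5 c4 af db.
Inner hash: sum = 223+174+197+177+98 = 869; mod 256 = 101 → 65.
Outer hash (recomputed tag): sum = 181+196+175+219+101 = 872; mod 256 = 104 → 68.
Recomputed tag = 68; claimed = 68 → match.

valid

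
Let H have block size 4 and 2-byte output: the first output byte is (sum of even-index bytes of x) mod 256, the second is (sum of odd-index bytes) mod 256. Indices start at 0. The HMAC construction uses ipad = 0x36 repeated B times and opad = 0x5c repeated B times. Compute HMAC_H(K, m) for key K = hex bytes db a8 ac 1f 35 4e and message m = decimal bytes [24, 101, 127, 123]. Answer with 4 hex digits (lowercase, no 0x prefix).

Key hex bytes db a8 ac 1f 35 4e is 6 bytes > B = 4, so hash it first: H(key) = bc 15, then zero-pad to 4 bytes: K' = bc 15 00 00.
K' ⊕ ipad = 8a 23 36 36.  K' ⊕ opad = e0 49 5c 5c.
Inner input = (K'⊕ipad) ∥ m = 8a 23 36 36 ∥ 18 65 7f 7b.
Inner hash: even-index sum = 343 mod 256 = 87; odd-index sum = 313 mod 256 = 57 → 57 39.
Outer input = (K'⊕opad) ∥ inner = e0 49 5c 5c ∥ 57 39.
Outer hash (tag): even-index sum = 403 mod 256 = 147; odd-index sum = 222 mod 256 = 222 → 93 de.

93de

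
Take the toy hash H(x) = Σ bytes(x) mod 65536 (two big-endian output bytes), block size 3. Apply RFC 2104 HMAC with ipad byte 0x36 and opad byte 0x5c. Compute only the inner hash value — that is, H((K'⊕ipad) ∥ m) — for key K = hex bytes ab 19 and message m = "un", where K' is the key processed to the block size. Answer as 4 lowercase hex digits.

Key hex bytes ab 19 is 2 bytes ≤ B = 3; zero-pad to 3 bytes: K' = ab 19 00.
K' ⊕ ipad = 9d 2f 36.
Inner input = 9d 2f 36 ∥ 75 6e.
Inner hash: sum = 157+47+54+117+110 = 485 → 01 e5.

01e5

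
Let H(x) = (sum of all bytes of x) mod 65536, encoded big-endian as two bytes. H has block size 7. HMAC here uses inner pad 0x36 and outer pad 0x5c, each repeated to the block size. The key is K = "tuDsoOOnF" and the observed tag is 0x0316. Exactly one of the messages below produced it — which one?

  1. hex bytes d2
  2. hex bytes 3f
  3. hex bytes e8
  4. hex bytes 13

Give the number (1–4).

Key "tuDsoOOnF" = 74 75 44 73 6f 4f 4f 6e 46 is 9 bytes > B = 7, so hash it first: H(key) = 03 61, then zero-pad to 7 bytes: K' = 03 61 00 00 00 00 00.
K' ⊕ ipad = 35 57 36 36 36 36 36; K' ⊕ opad = 5f 3d 5c 5c 5c 5c 5c.
m1: inner = H(35 57 36 36 36 36 36 d2) = 02 6c; tag = H(5f 3d 5c 5c 5c 5c 5c 02 6c) = 02d6
m2: inner = H(35 57 36 36 36 36 36 3f) = 01 d9; tag = H(5f 3d 5c 5c 5c 5c 5c 01 d9) = 0342
m3: inner = H(35 57 36 36 36 36 36 e8) = 02 82; tag = H(5f 3d 5c 5c 5c 5c 5c 02 82) = 02ec
m4: inner = H(35 57 36 36 36 36 36 13) = 01 ad; tag = H(5f 3d 5c 5c 5c 5c 5c 01 ad) = 0316 ← matches

4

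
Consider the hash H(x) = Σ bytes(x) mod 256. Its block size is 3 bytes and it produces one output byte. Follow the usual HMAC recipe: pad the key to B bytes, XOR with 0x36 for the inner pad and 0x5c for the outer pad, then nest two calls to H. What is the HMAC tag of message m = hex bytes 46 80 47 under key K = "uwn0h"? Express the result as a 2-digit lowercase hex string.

Key "uwn0h" = 75 77 6e 30 68 is 5 bytes > B = 3, so hash it first: H(key) = f2, then zero-pad to 3 bytes: K' = f2 00 00.
K' ⊕ ipad = c4 36 36.  K' ⊕ opad = ae 5c 5c.
Inner input = (K'⊕ipad) ∥ m = c4 36 36 ∥ 46 80 47.
Inner hash: sum = 196+54+54+70+128+71 = 573; mod 256 = 61 → 3d.
Outer input = (K'⊕opad) ∥ inner = ae 5c 5c ∥ 3d.
Outer hash (tag): sum = 174+92+92+61 = 419; mod 256 = 163 → a3.

a3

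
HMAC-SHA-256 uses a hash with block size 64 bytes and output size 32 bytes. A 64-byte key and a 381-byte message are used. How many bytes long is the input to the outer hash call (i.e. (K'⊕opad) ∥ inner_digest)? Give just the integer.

Key is 64 ≤ 64 bytes, zero-padded: |K'| = 64.
Outer input = (K'⊕opad) ∥ H(inner) → 64 + 32 = 96 bytes.

96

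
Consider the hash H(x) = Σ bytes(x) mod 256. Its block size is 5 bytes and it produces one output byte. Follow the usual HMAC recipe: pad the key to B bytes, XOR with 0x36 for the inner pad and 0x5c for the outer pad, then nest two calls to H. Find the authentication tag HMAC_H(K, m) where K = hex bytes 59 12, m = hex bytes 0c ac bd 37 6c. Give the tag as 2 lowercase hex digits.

Key hex bytes 59 12 is 2 bytes ≤ B = 5; zero-pad to 5 bytes: K' = 59 12 00 00 00.
K' ⊕ ipad = 6f 24 36 36 36.  K' ⊕ opad = 05 4e 5c 5c 5c.
Inner input = (K'⊕ipad) ∥ m = 6f 24 36 36 36 ∥ 0c ac bd 37 6c.
Inner hash: sum = 111+36+54+54+54+12+172+189+55+108 = 845; mod 256 = 77 → 4d.
Outer input = (K'⊕opad) ∥ inner = 05 4e 5c 5c 5c ∥ 4d.
Outer hash (tag): sum = 5+78+92+92+92+77 = 436; mod 256 = 180 → b4.

b4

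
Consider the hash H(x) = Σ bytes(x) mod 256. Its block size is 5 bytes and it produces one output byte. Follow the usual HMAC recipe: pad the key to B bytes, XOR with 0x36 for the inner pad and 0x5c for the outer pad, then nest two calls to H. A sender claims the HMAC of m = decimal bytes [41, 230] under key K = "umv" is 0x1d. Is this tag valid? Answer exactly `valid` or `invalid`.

Key "umv" = 75 6d 76 is 3 bytes ≤ B = 5; zero-pad to 5 bytes: K' = 75 6d 76 00 00.
K' ⊕ ipad = 43 5b 40 36 36; K' ⊕ opad = 29 31 2a 5c 5c.
Inner hash: sum = 67+91+64+54+54+41+230 = 601; mod 256 = 89 → 59.
Outer hash (recomputed tag): sum = 41+49+42+92+92+89 = 405; mod 256 = 149 → 95.
Recomputed tag = 95; claimed = 1d → mismatch.

invalid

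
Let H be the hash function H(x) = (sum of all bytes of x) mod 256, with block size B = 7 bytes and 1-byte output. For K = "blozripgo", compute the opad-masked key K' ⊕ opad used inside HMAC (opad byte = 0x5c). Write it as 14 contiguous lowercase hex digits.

845c5c5c5c5c5c

Key "blozripgo" = 62 6c 6f 7a 72 69 70 67 6f is 9 bytes > B = 7, so hash it first: H(key) = d8, then zero-pad to 7 bytes: K' = d8 00 00 00 00 00 00.
XOR each byte with 0x5c: d8⊕5c=84, 00⊕5c=5c, 00⊕5c=5c, 00⊕5c=5c, 00⊕5c=5c, 00⊕5c=5c, 00⊕5c=5c.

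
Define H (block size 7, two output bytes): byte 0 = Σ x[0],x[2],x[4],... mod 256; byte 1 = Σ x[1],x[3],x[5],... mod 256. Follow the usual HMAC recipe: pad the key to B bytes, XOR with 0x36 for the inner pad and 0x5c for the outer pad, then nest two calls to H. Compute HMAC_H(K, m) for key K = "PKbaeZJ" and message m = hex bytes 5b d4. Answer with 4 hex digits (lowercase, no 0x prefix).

Key "PKbaeZJ" = 50 4b 62 61 65 5a 4a is exactly B = 7 bytes: K' = 50 4b 62 61 65 5a 4a.
K' ⊕ ipad = 66 7d 54 57 53 6c 7c.  K' ⊕ opad = 0c 17 3e 3d 39 06 16.
Inner input = (K'⊕ipad) ∥ m = 66 7d 54 57 53 6c 7c ∥ 5b d4.
Inner hash: even-index sum = 605 mod 256 = 93; odd-index sum = 411 mod 256 = 155 → 5d 9b.
Outer input = (K'⊕opad) ∥ inner = 0c 17 3e 3d 39 06 16 ∥ 5d 9b.
Outer hash (tag): even-index sum = 308 mod 256 = 52; odd-index sum = 183 mod 256 = 183 → 34 b7.

34b7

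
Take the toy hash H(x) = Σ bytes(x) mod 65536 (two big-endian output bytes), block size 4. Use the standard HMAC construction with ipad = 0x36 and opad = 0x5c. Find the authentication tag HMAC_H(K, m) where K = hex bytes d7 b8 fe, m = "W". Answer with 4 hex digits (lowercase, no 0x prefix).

0333

Key hex bytes d7 b8 fe is 3 bytes ≤ B = 4; zero-pad to 4 bytes: K' = d7 b8 fe 00.
K' ⊕ ipad = e1 8e c8 36.  K' ⊕ opad = 8b e4 a2 5c.
Inner input = (K'⊕ipad) ∥ m = e1 8e c8 36 ∥ 57.
Inner hash: sum = 225+142+200+54+87 = 708 → 02 c4.
Outer input = (K'⊕opad) ∥ inner = 8b e4 a2 5c ∥ 02 c4.
Outer hash (tag): sum = 139+228+162+92+2+196 = 819 → 03 33.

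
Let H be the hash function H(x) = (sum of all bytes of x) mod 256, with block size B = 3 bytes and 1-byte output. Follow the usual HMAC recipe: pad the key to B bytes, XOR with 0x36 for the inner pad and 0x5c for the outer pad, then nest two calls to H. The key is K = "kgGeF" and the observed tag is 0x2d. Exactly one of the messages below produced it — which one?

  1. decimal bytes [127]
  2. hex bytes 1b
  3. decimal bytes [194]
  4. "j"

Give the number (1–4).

Key "kgGeF" = 6b 67 47 65 46 is 5 bytes > B = 3, so hash it first: H(key) = c4, then zero-pad to 3 bytes: K' = c4 00 00.
K' ⊕ ipad = f2 36 36; K' ⊕ opad = 98 5c 5c.
m1: inner = H(f2 36 36 7f) = dd; tag = H(98 5c 5c dd) = 2d ← matches
m2: inner = H(f2 36 36 1b) = 79; tag = H(98 5c 5c 79) = c9
m3: inner = H(f2 36 36 c2) = 20; tag = H(98 5c 5c 20) = 70
m4: inner = H(f2 36 36 6a) = c8; tag = H(98 5c 5c c8) = 18

1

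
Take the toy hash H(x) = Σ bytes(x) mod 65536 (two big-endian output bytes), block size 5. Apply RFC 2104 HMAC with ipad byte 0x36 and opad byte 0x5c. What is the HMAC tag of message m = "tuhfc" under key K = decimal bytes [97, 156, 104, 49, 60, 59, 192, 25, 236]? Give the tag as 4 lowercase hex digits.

02d9

Key decimal bytes [97, 156, 104, 49, 60, 59, 192, 25, 236] = 61 9c 68 31 3c 3b c0 19 ec is 9 bytes > B = 5, so hash it first: H(key) = 03 d2, then zero-pad to 5 bytes: K' = 03 d2 00 00 00.
K' ⊕ ipad = 35 e4 36 36 36.  K' ⊕ opad = 5f 8e 5c 5c 5c.
Inner input = (K'⊕ipad) ∥ m = 35 e4 36 36 36 ∥ 74 75 68 66 63.
Inner hash: sum = 53+228+54+54+54+116+117+104+102+99 = 981 → 03 d5.
Outer input = (K'⊕opad) ∥ inner = 5f 8e 5c 5c 5c ∥ 03 d5.
Outer hash (tag): sum = 95+142+92+92+92+3+213 = 729 → 02 d9.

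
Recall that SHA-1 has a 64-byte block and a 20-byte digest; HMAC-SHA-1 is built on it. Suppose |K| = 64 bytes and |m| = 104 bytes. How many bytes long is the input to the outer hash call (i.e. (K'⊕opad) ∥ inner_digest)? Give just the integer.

Key is 64 ≤ 64 bytes, zero-padded: |K'| = 64.
Outer input = (K'⊕opad) ∥ H(inner) → 64 + 20 = 84 bytes.

84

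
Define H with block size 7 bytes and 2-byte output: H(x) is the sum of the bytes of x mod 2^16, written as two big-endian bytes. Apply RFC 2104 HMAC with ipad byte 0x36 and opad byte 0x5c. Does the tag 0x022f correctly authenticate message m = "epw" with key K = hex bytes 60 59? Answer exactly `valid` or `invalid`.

Key hex bytes 60 59 is 2 bytes ≤ B = 7; zero-pad to 7 bytes: K' = 60 59 00 00 00 00 00.
K' ⊕ ipad = 56 6f 36 36 36 36 36; K' ⊕ opad = 3c 05 5c 5c 5c 5c 5c.
Inner hash: sum = 86+111+54+54+54+54+54+101+112+119 = 799 → 03 1f.
Outer hash (recomputed tag): sum = 60+5+92+92+92+92+92+3+31 = 559 → 02 2f.
Recomputed tag = 022f; claimed = 022f → match.

valid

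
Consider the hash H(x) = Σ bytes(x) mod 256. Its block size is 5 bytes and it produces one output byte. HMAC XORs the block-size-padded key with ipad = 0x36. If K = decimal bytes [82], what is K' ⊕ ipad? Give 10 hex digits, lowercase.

6436363636

Key decimal bytes [82] = 52 is 1 byte ≤ B = 5; zero-pad to 5 bytes: K' = 52 00 00 00 00.
XOR each byte with 0x36: 52⊕36=64, 00⊕36=36, 00⊕36=36, 00⊕36=36, 00⊕36=36.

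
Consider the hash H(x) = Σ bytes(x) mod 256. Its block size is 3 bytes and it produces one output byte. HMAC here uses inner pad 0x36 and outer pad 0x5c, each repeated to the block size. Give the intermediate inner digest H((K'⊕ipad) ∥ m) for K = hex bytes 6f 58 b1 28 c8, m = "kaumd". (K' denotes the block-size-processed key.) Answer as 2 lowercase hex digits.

dc

Key hex bytes 6f 58 b1 28 c8 is 5 bytes > B = 3, so hash it first: H(key) = 68, then zero-pad to 3 bytes: K' = 68 00 00.
K' ⊕ ipad = 5e 36 36.
Inner input = 5e 36 36 ∥ 6b 61 75 6d 64.
Inner hash: sum = 94+54+54+107+97+117+109+100 = 732; mod 256 = 220 → dc.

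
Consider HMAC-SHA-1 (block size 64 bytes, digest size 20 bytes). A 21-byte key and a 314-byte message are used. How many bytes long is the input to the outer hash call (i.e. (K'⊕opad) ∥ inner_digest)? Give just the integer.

Key is 21 ≤ 64 bytes, zero-padded: |K'| = 64.
Outer input = (K'⊕opad) ∥ H(inner) → 64 + 20 = 84 bytes.

84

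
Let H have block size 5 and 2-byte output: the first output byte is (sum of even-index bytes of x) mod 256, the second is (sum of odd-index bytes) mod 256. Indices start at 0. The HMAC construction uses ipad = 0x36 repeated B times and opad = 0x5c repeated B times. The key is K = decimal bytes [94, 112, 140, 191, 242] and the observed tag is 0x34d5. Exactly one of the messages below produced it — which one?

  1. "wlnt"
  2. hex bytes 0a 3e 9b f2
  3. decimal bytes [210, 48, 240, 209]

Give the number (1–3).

1

Key decimal bytes [94, 112, 140, 191, 242] = 5e 70 8c bf f2 is exactly B = 5 bytes: K' = 5e 70 8c bf f2.
K' ⊕ ipad = 68 46 ba 89 c4; K' ⊕ opad = 02 2c d0 e3 ae.
m1: inner = H(68 46 ba 89 c4 77 6c 6e 74) = c6 b4; tag = H(02 2c d0 e3 ae c6 b4) = 34d5 ← matches
m2: inner = H(68 46 ba 89 c4 0a 3e 9b f2) = 16 74; tag = H(02 2c d0 e3 ae 16 74) = f425
m3: inner = H(68 46 ba 89 c4 d2 30 f0 d1) = e7 91; tag = H(02 2c d0 e3 ae e7 91) = 11f6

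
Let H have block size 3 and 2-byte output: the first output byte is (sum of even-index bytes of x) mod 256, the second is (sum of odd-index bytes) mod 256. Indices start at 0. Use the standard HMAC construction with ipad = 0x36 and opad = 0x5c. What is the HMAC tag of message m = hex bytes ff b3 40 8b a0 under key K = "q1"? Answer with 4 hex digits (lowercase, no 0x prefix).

Key "q1" = 71 31 is 2 bytes ≤ B = 3; zero-pad to 3 bytes: K' = 71 31 00.
K' ⊕ ipad = 47 07 36.  K' ⊕ opad = 2d 6d 5c.
Inner input = (K'⊕ipad) ∥ m = 47 07 36 ∥ ff b3 40 8b a0.
Inner hash: even-index sum = 443 mod 256 = 187; odd-index sum = 486 mod 256 = 230 → bb e6.
Outer input = (K'⊕opad) ∥ inner = 2d 6d 5c ∥ bb e6.
Outer hash (tag): even-index sum = 367 mod 256 = 111; odd-index sum = 296 mod 256 = 40 → 6f 28.

6f28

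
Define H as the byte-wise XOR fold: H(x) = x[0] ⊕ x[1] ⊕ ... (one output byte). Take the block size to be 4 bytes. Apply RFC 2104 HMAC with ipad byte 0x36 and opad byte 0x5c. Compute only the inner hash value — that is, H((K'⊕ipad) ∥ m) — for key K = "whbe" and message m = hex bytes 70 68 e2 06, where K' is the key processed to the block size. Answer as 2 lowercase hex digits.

Key "whbe" = 77 68 62 65 is exactly B = 4 bytes: K' = 77 68 62 65.
K' ⊕ ipad = 41 5e 54 53.
Inner input = 41 5e 54 53 ∥ 70 68 e2 06.
Inner hash: XOR 41⊕5e⊕54⊕53⊕70⊕68⊕e2⊕06 = e4.

e4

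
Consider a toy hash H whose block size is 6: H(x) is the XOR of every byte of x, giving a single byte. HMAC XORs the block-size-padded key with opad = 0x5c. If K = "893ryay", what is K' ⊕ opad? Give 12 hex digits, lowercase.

7d5c5c5c5c5c

Key "893ryay" = 38 39 33 72 79 61 79 is 7 bytes > B = 6, so hash it first: H(key) = 21, then zero-pad to 6 bytes: K' = 21 00 00 00 00 00.
XOR each byte with 0x5c: 21⊕5c=7d, 00⊕5c=5c, 00⊕5c=5c, 00⊕5c=5c, 00⊕5c=5c, 00⊕5c=5c.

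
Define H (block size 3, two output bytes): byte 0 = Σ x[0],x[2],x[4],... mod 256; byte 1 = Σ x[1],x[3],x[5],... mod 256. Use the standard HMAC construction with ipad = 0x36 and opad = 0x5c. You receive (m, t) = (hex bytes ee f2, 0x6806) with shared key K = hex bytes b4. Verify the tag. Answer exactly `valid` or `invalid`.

Key hex bytes b4 is 1 byte ≤ B = 3; zero-pad to 3 bytes: K' = b4 00 00.
K' ⊕ ipad = 82 36 36; K' ⊕ opad = e8 5c 5c.
Inner hash: even-index sum = 426 mod 256 = 170; odd-index sum = 292 mod 256 = 36 → aa 24.
Outer hash (recomputed tag): even-index sum = 360 mod 256 = 104; odd-index sum = 262 mod 256 = 6 → 68 06.
Recomputed tag = 6806; claimed = 6806 → match.

valid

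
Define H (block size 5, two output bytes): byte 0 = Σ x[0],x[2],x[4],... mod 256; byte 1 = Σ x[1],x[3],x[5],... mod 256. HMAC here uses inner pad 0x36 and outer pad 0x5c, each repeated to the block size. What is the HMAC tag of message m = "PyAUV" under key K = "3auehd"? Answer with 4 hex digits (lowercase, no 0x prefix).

Key "3auehd" = 33 61 75 65 68 64 is 6 bytes > B = 5, so hash it first: H(key) = 10 2a, then zero-pad to 5 bytes: K' = 10 2a 00 00 00.
K' ⊕ ipad = 26 1c 36 36 36.  K' ⊕ opad = 4c 76 5c 5c 5c.
Inner input = (K'⊕ipad) ∥ m = 26 1c 36 36 36 ∥ 50 79 41 55 56.
Inner hash: even-index sum = 352 mod 256 = 96; odd-index sum = 313 mod 256 = 57 → 60 39.
Outer input = (K'⊕opad) ∥ inner = 4c 76 5c 5c 5c ∥ 60 39.
Outer hash (tag): even-index sum = 317 mod 256 = 61; odd-index sum = 306 mod 256 = 50 → 3d 32.

3d32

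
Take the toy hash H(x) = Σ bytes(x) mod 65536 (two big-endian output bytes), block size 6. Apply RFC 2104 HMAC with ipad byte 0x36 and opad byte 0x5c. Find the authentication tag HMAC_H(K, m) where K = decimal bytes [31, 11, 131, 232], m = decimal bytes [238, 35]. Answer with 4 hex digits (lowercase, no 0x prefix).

Key decimal bytes [31, 11, 131, 232] = 1f 0b 83 e8 is 4 bytes ≤ B = 6; zero-pad to 6 bytes: K' = 1f 0b 83 e8 00 00.
K' ⊕ ipad = 29 3d b5 de 36 36.  K' ⊕ opad = 43 57 df b4 5c 5c.
Inner input = (K'⊕ipad) ∥ m = 29 3d b5 de 36 36 ∥ ee 23.
Inner hash: sum = 41+61+181+222+54+54+238+35 = 886 → 03 76.
Outer input = (K'⊕opad) ∥ inner = 43 57 df b4 5c 5c ∥ 03 76.
Outer hash (tag): sum = 67+87+223+180+92+92+3+118 = 862 → 03 5e.

035e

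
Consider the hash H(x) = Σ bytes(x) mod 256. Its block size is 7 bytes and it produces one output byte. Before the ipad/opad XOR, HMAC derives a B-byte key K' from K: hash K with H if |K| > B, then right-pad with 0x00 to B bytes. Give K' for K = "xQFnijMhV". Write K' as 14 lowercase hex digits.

|K| = 9 > B = 7, so first hash the key.
H(K): sum = 120+81+70+110+105+106+77+104+86 = 859; mod 256 = 91 → 5b.
Zero-pad H(K) = 5b to 7 bytes: K' = 5b 00 00 00 00 00 00.

5b000000000000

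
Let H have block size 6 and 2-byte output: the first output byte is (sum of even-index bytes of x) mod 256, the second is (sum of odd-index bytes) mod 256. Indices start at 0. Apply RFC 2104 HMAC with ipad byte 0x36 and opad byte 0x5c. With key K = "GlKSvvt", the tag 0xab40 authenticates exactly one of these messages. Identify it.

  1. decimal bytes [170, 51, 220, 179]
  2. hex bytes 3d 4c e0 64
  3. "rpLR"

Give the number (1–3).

Key "GlKSvvt" = 47 6c 4b 53 76 76 74 is 7 bytes > B = 6, so hash it first: H(key) = 7c 35, then zero-pad to 6 bytes: K' = 7c 35 00 00 00 00.
K' ⊕ ipad = 4a 03 36 36 36 36; K' ⊕ opad = 20 69 5c 5c 5c 5c.
m1: inner = H(4a 03 36 36 36 36 aa 33 dc b3) = 3c 55; tag = H(20 69 5c 5c 5c 5c 3c 55) = 1476
m2: inner = H(4a 03 36 36 36 36 3d 4c e0 64) = d3 1f; tag = H(20 69 5c 5c 5c 5c d3 1f) = ab40 ← matches
m3: inner = H(4a 03 36 36 36 36 72 70 4c 52) = 74 31; tag = H(20 69 5c 5c 5c 5c 74 31) = 4c52

2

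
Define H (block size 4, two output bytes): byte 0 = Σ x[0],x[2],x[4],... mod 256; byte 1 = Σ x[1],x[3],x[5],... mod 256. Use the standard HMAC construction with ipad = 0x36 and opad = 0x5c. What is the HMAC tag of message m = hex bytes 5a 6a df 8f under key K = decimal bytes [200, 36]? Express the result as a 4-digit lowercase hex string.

5d15

Key decimal bytes [200, 36] = c8 24 is 2 bytes ≤ B = 4; zero-pad to 4 bytes: K' = c8 24 00 00.
K' ⊕ ipad = fe 12 36 36.  K' ⊕ opad = 94 78 5c 5c.
Inner input = (K'⊕ipad) ∥ m = fe 12 36 36 ∥ 5a 6a df 8f.
Inner hash: even-index sum = 621 mod 256 = 109; odd-index sum = 321 mod 256 = 65 → 6d 41.
Outer input = (K'⊕opad) ∥ inner = 94 78 5c 5c ∥ 6d 41.
Outer hash (tag): even-index sum = 349 mod 256 = 93; odd-index sum = 277 mod 256 = 21 → 5d 15.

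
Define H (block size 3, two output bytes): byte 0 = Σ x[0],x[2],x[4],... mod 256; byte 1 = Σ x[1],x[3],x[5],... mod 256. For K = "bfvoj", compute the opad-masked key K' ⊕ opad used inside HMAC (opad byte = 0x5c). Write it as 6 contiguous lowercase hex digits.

Key "bfvoj" = 62 66 76 6f 6a is 5 bytes > B = 3, so hash it first: H(key) = 42 d5, then zero-pad to 3 bytes: K' = 42 d5 00.
XOR each byte with 0x5c: 42⊕5c=1e, d5⊕5c=89, 00⊕5c=5c.

1e895c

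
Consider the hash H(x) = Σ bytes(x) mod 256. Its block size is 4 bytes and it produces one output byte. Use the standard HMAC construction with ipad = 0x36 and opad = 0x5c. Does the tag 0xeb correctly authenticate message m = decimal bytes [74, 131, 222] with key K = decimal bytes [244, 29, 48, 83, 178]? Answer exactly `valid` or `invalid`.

Key decimal bytes [244, 29, 48, 83, 178] = f4 1d 30 53 b2 is 5 bytes > B = 4, so hash it first: H(key) = 46, then zero-pad to 4 bytes: K' = 46 00 00 00.
K' ⊕ ipad = 70 36 36 36; K' ⊕ opad = 1a 5c 5c 5c.
Inner hash: sum = 112+54+54+54+74+131+222 = 701; mod 256 = 189 → bd.
Outer hash (recomputed tag): sum = 26+92+92+92+189 = 491; mod 256 = 235 → eb.
Recomputed tag = eb; claimed = eb → match.

valid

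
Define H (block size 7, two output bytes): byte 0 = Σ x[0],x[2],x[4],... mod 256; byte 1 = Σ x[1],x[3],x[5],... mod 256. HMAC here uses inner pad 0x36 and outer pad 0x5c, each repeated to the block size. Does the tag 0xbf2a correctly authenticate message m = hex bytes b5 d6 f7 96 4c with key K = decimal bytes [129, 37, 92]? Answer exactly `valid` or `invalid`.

Key decimal bytes [129, 37, 92] = 81 25 5c is 3 bytes ≤ B = 7; zero-pad to 7 bytes: K' = 81 25 5c 00 00 00 00.
K' ⊕ ipad = b7 13 6a 36 36 36 36; K' ⊕ opad = dd 79 00 5c 5c 5c 5c.
Inner hash: even-index sum = 761 mod 256 = 249; odd-index sum = 631 mod 256 = 119 → f9 77.
Outer hash (recomputed tag): even-index sum = 524 mod 256 = 12; odd-index sum = 554 mod 256 = 42 → 0c 2a.
Recomputed tag = 0c2a; claimed = bf2a → mismatch.

invalid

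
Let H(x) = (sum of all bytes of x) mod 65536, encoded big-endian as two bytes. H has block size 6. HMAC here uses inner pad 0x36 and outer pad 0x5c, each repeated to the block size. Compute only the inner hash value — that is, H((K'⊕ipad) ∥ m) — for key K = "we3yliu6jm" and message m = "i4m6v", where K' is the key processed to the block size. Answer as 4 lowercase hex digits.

03ac

Key "we3yliu6jm" = 77 65 33 79 6c 69 75 36 6a 6d is 10 bytes > B = 6, so hash it first: H(key) = 03 df, then zero-pad to 6 bytes: K' = 03 df 00 00 00 00.
K' ⊕ ipad = 35 e9 36 36 36 36.
Inner input = 35 e9 36 36 36 36 ∥ 69 34 6d 36 76.
Inner hash: sum = 53+233+54+54+54+54+105+52+109+54+118 = 940 → 03 ac.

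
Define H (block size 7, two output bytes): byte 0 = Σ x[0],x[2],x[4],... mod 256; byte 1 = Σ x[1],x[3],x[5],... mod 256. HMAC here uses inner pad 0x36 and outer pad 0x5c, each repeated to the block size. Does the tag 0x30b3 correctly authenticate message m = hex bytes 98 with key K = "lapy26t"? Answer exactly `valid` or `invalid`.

invalid

Key "lapy26t" = 6c 61 70 79 32 36 74 is exactly B = 7 bytes: K' = 6c 61 70 79 32 36 74.
K' ⊕ ipad = 5a 57 46 4f 04 00 42; K' ⊕ opad = 30 3d 2c 25 6e 6a 28.
Inner hash: even-index sum = 230 mod 256 = 230; odd-index sum = 318 mod 256 = 62 → e6 3e.
Outer hash (recomputed tag): even-index sum = 304 mod 256 = 48; odd-index sum = 434 mod 256 = 178 → 30 b2.
Recomputed tag = 30b2; claimed = 30b3 → mismatch.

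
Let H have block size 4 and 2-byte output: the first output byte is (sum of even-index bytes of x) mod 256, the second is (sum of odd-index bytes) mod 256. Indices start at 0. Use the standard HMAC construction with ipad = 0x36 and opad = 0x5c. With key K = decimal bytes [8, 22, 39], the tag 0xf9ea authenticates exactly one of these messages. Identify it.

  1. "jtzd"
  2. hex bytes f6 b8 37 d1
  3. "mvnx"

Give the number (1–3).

Key decimal bytes [8, 22, 39] = 08 16 27 is 3 bytes ≤ B = 4; zero-pad to 4 bytes: K' = 08 16 27 00.
K' ⊕ ipad = 3e 20 11 36; K' ⊕ opad = 54 4a 7b 5c.
m1: inner = H(3e 20 11 36 6a 74 7a 64) = 33 2e; tag = H(54 4a 7b 5c 33 2e) = 02d4
m2: inner = H(3e 20 11 36 f6 b8 37 d1) = 7c df; tag = H(54 4a 7b 5c 7c df) = 4b85
m3: inner = H(3e 20 11 36 6d 76 6e 78) = 2a 44; tag = H(54 4a 7b 5c 2a 44) = f9ea ← matches

3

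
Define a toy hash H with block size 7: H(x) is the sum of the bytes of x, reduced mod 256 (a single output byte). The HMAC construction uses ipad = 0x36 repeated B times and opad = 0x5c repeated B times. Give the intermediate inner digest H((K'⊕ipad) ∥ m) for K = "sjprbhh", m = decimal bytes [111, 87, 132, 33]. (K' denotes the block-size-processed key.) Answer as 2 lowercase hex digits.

a6

Key "sjprbhh" = 73 6a 70 72 62 68 68 is exactly B = 7 bytes: K' = 73 6a 70 72 62 68 68.
K' ⊕ ipad = 45 5c 46 44 54 5e 5e.
Inner input = 45 5c 46 44 54 5e 5e ∥ 6f 57 84 21.
Inner hash: sum = 69+92+70+68+84+94+94+111+87+132+33 = 934; mod 256 = 166 → a6.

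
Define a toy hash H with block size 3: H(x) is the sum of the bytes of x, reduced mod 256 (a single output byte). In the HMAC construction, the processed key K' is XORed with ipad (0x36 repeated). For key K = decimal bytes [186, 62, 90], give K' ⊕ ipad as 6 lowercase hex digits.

Key decimal bytes [186, 62, 90] = ba 3e 5a is exactly B = 3 bytes: K' = ba 3e 5a.
XOR each byte with 0x36: ba⊕36=8c, 3e⊕36=08, 5a⊕36=6c.

8c086c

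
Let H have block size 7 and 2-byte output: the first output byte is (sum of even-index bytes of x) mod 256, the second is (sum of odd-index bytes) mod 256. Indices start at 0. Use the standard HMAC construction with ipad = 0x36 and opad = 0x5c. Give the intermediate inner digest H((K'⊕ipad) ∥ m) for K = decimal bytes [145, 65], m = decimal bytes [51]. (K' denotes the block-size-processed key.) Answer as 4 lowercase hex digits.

4916

Key decimal bytes [145, 65] = 91 41 is 2 bytes ≤ B = 7; zero-pad to 7 bytes: K' = 91 41 00 00 00 00 00.
K' ⊕ ipad = a7 77 36 36 36 36 36.
Inner input = a7 77 36 36 36 36 36 ∥ 33.
Inner hash: even-index sum = 329 mod 256 = 73; odd-index sum = 278 mod 256 = 22 → 49 16.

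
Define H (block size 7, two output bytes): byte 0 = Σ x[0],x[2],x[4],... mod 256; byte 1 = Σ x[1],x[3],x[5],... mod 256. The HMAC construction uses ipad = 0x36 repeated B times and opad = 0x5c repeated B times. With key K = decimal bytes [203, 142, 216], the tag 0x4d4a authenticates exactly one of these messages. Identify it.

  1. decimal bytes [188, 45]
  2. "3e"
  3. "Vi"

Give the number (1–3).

Key decimal bytes [203, 142, 216] = cb 8e d8 is 3 bytes ≤ B = 7; zero-pad to 7 bytes: K' = cb 8e d8 00 00 00 00.
K' ⊕ ipad = fd b8 ee 36 36 36 36; K' ⊕ opad = 97 d2 84 5c 5c 5c 5c.
m1: inner = H(fd b8 ee 36 36 36 36 bc 2d) = 84 e0; tag = H(97 d2 84 5c 5c 5c 5c 84 e0) = b30e
m2: inner = H(fd b8 ee 36 36 36 36 33 65) = bc 57; tag = H(97 d2 84 5c 5c 5c 5c bc 57) = 2a46
m3: inner = H(fd b8 ee 36 36 36 36 56 69) = c0 7a; tag = H(97 d2 84 5c 5c 5c 5c c0 7a) = 4d4a ← matches

3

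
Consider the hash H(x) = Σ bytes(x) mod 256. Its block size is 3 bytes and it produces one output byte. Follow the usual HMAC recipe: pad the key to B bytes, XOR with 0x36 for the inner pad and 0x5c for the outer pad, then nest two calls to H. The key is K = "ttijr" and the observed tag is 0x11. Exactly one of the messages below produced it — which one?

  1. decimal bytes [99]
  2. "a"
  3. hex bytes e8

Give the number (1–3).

2

Key "ttijr" = 74 74 69 6a 72 is 5 bytes > B = 3, so hash it first: H(key) = 2d, then zero-pad to 3 bytes: K' = 2d 00 00.
K' ⊕ ipad = 1b 36 36; K' ⊕ opad = 71 5c 5c.
m1: inner = H(1b 36 36 63) = ea; tag = H(71 5c 5c ea) = 13
m2: inner = H(1b 36 36 61) = e8; tag = H(71 5c 5c e8) = 11 ← matches
m3: inner = H(1b 36 36 e8) = 6f; tag = H(71 5c 5c 6f) = 98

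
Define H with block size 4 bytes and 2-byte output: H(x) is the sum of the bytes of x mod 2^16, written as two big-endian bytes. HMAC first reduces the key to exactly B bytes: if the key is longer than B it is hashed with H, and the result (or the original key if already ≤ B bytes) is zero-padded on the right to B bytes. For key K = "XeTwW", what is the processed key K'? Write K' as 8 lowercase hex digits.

|K| = 5 > B = 4, so first hash the key.
H(K): sum = 88+101+84+119+87 = 479 → 01 df.
Zero-pad H(K) = 01 df to 4 bytes: K' = 01 df 00 00.

01df0000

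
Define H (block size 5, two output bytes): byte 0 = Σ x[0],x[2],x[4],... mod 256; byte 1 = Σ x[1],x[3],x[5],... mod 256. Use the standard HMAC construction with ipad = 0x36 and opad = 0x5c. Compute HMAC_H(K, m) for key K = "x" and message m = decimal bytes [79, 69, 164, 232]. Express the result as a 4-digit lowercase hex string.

3b9f

Key "x" = 78 is 1 byte ≤ B = 5; zero-pad to 5 bytes: K' = 78 00 00 00 00.
K' ⊕ ipad = 4e 36 36 36 36.  K' ⊕ opad = 24 5c 5c 5c 5c.
Inner input = (K'⊕ipad) ∥ m = 4e 36 36 36 36 ∥ 4f 45 a4 e8.
Inner hash: even-index sum = 487 mod 256 = 231; odd-index sum = 351 mod 256 = 95 → e7 5f.
Outer input = (K'⊕opad) ∥ inner = 24 5c 5c 5c 5c ∥ e7 5f.
Outer hash (tag): even-index sum = 315 mod 256 = 59; odd-index sum = 415 mod 256 = 159 → 3b 9f.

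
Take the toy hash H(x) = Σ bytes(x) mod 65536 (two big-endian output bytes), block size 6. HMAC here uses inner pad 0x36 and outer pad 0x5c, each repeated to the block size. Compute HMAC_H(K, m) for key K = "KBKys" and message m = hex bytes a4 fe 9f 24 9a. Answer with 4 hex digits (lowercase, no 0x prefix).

0138

Key "KBKys" = 4b 42 4b 79 73 is 5 bytes ≤ B = 6; zero-pad to 6 bytes: K' = 4b 42 4b 79 73 00.
K' ⊕ ipad = 7d 74 7d 4f 45 36.  K' ⊕ opad = 17 1e 17 25 2f 5c.
Inner input = (K'⊕ipad) ∥ m = 7d 74 7d 4f 45 36 ∥ a4 fe 9f 24 9a.
Inner hash: sum = 125+116+125+79+69+54+164+254+159+36+154 = 1335 → 05 37.
Outer input = (K'⊕opad) ∥ inner = 17 1e 17 25 2f 5c ∥ 05 37.
Outer hash (tag): sum = 23+30+23+37+47+92+5+55 = 312 → 01 38.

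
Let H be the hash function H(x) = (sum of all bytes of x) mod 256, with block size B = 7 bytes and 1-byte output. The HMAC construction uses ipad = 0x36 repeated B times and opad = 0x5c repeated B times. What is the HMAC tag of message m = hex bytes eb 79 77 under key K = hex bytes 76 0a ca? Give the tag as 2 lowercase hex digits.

b1

Key hex bytes 76 0a ca is 3 bytes ≤ B = 7; zero-pad to 7 bytes: K' = 76 0a ca 00 00 00 00.
K' ⊕ ipad = 40 3c fc 36 36 36 36.  K' ⊕ opad = 2a 56 96 5c 5c 5c 5c.
Inner input = (K'⊕ipad) ∥ m = 40 3c fc 36 36 36 36 ∥ eb 79 77.
Inner hash: sum = 64+60+252+54+54+54+54+235+121+119 = 1067; mod 256 = 43 → 2b.
Outer input = (K'⊕opad) ∥ inner = 2a 56 96 5c 5c 5c 5c ∥ 2b.
Outer hash (tag): sum = 42+86+150+92+92+92+92+43 = 689; mod 256 = 177 → b1.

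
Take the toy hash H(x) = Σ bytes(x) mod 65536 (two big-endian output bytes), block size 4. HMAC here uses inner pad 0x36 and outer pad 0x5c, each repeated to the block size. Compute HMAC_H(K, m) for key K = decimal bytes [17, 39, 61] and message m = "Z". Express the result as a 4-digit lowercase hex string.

0258

Key decimal bytes [17, 39, 61] = 11 27 3d is 3 bytes ≤ B = 4; zero-pad to 4 bytes: K' = 11 27 3d 00.
K' ⊕ ipad = 27 11 0b 36.  K' ⊕ opad = 4d 7b 61 5c.
Inner input = (K'⊕ipad) ∥ m = 27 11 0b 36 ∥ 5a.
Inner hash: sum = 39+17+11+54+90 = 211 → 00 d3.
Outer input = (K'⊕opad) ∥ inner = 4d 7b 61 5c ∥ 00 d3.
Outer hash (tag): sum = 77+123+97+92+0+211 = 600 → 02 58.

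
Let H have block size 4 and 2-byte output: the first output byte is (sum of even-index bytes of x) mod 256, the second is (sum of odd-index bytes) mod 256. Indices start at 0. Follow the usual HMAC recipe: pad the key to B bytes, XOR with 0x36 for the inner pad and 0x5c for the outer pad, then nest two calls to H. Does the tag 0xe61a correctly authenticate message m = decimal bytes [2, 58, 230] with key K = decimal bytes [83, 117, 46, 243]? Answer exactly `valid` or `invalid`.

Key decimal bytes [83, 117, 46, 243] = 53 75 2e f3 is exactly B = 4 bytes: K' = 53 75 2e f3.
K' ⊕ ipad = 65 43 18 c5; K' ⊕ opad = 0f 29 72 af.
Inner hash: even-index sum = 357 mod 256 = 101; odd-index sum = 322 mod 256 = 66 → 65 42.
Outer hash (recomputed tag): even-index sum = 230 mod 256 = 230; odd-index sum = 282 mod 256 = 26 → e6 1a.
Recomputed tag = e61a; claimed = e61a → match.

valid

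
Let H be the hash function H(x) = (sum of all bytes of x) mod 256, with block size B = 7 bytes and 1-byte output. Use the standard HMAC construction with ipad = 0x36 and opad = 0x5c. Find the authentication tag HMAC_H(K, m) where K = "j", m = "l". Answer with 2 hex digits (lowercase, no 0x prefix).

Key "j" = 6a is 1 byte ≤ B = 7; zero-pad to 7 bytes: K' = 6a 00 00 00 00 00 00.
K' ⊕ ipad = 5c 36 36 36 36 36 36.  K' ⊕ opad = 36 5c 5c 5c 5c 5c 5c.
Inner input = (K'⊕ipad) ∥ m = 5c 36 36 36 36 36 36 ∥ 6c.
Inner hash: sum = 92+54+54+54+54+54+54+108 = 524; mod 256 = 12 → 0c.
Outer input = (K'⊕opad) ∥ inner = 36 5c 5c 5c 5c 5c 5c ∥ 0c.
Outer hash (tag): sum = 54+92+92+92+92+92+92+12 = 618; mod 256 = 106 → 6a.

6a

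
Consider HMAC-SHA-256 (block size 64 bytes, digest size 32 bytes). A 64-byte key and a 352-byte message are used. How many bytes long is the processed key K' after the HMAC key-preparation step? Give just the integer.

64

Key is 64 ≤ 64 bytes, zero-padded: |K'| = 64.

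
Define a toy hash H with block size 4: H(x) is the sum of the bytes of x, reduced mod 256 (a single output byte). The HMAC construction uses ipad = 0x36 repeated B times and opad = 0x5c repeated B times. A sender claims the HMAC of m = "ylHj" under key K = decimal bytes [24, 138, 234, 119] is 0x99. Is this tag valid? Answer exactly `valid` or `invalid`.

valid

Key decimal bytes [24, 138, 234, 119] = 18 8a ea 77 is exactly B = 4 bytes: K' = 18 8a ea 77.
K' ⊕ ipad = 2e bc dc 41; K' ⊕ opad = 44 d6 b6 2b.
Inner hash: sum = 46+188+220+65+121+108+72+106 = 926; mod 256 = 158 → 9e.
Outer hash (recomputed tag): sum = 68+214+182+43+158 = 665; mod 256 = 153 → 99.
Recomputed tag = 99; claimed = 99 → match.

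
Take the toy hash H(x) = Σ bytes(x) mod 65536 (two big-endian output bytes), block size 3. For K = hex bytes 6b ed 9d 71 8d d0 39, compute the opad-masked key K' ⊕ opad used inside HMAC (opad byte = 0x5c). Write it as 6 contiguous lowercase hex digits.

5fa05c

Key hex bytes 6b ed 9d 71 8d d0 39 is 7 bytes > B = 3, so hash it first: H(key) = 03 fc, then zero-pad to 3 bytes: K' = 03 fc 00.
XOR each byte with 0x5c: 03⊕5c=5f, fc⊕5c=a0, 00⊕5c=5c.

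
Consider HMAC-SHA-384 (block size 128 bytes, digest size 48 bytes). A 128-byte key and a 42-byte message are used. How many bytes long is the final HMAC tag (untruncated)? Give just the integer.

The tag is one SHA-384 digest: 48 bytes.

48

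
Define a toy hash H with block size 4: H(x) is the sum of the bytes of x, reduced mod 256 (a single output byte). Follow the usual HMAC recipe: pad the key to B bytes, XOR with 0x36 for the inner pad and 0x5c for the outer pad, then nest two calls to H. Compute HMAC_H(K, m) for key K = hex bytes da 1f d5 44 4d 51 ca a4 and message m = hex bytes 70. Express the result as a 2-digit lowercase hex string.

90

Key hex bytes da 1f d5 44 4d 51 ca a4 is 8 bytes > B = 4, so hash it first: H(key) = 1e, then zero-pad to 4 bytes: K' = 1e 00 00 00.
K' ⊕ ipad = 28 36 36 36.  K' ⊕ opad = 42 5c 5c 5c.
Inner input = (K'⊕ipad) ∥ m = 28 36 36 36 ∥ 70.
Inner hash: sum = 40+54+54+54+112 = 314; mod 256 = 58 → 3a.
Outer input = (K'⊕opad) ∥ inner = 42 5c 5c 5c ∥ 3a.
Outer hash (tag): sum = 66+92+92+92+58 = 400; mod 256 = 144 → 90.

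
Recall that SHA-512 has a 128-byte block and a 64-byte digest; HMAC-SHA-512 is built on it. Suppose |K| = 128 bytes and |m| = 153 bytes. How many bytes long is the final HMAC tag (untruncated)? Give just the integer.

The tag is one SHA-512 digest: 64 bytes.

64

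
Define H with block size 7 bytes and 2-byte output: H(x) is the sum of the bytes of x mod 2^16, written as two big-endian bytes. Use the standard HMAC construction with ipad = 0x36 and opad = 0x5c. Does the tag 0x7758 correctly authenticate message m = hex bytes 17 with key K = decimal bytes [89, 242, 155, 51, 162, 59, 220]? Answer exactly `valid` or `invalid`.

Key decimal bytes [89, 242, 155, 51, 162, 59, 220] = 59 f2 9b 33 a2 3b dc is exactly B = 7 bytes: K' = 59 f2 9b 33 a2 3b dc.
K' ⊕ ipad = 6f c4 ad 05 94 0d ea; K' ⊕ opad = 05 ae c7 6f fe 67 80.
Inner hash: sum = 111+196+173+5+148+13+234+23 = 903 → 03 87.
Outer hash (recomputed tag): sum = 5+174+199+111+254+103+128+3+135 = 1112 → 04 58.
Recomputed tag = 0458; claimed = 7758 → mismatch.

invalid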